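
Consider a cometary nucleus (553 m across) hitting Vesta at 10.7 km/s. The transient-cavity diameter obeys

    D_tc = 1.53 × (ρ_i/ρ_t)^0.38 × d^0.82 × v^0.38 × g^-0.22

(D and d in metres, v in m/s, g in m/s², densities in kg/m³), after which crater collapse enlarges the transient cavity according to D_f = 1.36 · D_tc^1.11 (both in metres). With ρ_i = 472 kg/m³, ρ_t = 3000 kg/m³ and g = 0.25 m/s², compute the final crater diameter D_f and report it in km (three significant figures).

D_f ≈ 22.0 km

v = 10700 m/s.
(ρ_i/ρ_t)^0.38 = (472/3000)^0.38 = 0.4952
d^0.82 = 553^0.82 = 177.4
v^0.38 = 10700^0.38 = 33.98
g^-0.22 = 0.25^-0.22 = 1.357
D_tc = 1.53 × 0.4952 × 177.4 × 33.98 × 1.357 = 6198 m
D_f = 1.36 × (6198)^1.11 = 22026 m
     = 22.03 km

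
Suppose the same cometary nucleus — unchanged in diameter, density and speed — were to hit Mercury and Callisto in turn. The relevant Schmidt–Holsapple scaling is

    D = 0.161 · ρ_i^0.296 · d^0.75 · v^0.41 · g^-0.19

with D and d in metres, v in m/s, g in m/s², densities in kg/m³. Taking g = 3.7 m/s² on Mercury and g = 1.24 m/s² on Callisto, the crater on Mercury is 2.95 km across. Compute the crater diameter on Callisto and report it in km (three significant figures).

All impactor-dependent factors cancel in the ratio, leaving D_Callisto/D_Mercury = (g_Callisto/g_Mercury)^-0.19.
(1.24/3.7)^-0.19 = 0.3351^-0.19 = 1.231
D_Callisto = 1.231 × 2.95 km = 3.63 km

D ≈ 3.63 km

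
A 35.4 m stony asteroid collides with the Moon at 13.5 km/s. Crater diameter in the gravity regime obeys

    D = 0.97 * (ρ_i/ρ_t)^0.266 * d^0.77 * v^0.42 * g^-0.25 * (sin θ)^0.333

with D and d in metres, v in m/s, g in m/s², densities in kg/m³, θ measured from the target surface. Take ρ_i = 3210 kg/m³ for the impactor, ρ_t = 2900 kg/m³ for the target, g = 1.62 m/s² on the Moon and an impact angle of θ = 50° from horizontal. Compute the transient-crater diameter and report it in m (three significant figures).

D ≈ 684 m

In SI units: v = 13500 m/s.
(ρ_i/ρ_t)^0.266 = (3210/2900)^0.266 = 1.027
d^0.77 = 35.4^0.77 = 15.59
v^0.42 = 13500^0.42 = 54.29
g^-0.25 = 1.62^-0.25 = 0.8864
(sin 50°)^0.333 = 0.7660^0.333 = 0.9151
D = 0.97 × 1.027 × 15.59 × 54.29 × 0.8864 × 0.9151 = 683.9 m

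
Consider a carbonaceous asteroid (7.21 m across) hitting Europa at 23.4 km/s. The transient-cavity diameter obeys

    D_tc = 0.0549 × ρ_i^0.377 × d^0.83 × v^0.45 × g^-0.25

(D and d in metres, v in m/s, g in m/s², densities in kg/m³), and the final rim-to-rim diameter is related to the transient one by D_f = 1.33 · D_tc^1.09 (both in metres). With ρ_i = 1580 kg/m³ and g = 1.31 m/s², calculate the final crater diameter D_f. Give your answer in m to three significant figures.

v = 23400 m/s.
ρ_i^0.377 = 1580^0.377 = 16.07
d^0.83 = 7.21^0.83 = 5.153
v^0.45 = 23400^0.45 = 92.50
g^-0.25 = 1.31^-0.25 = 0.9347
D_tc = 0.0549 × 16.07 × 5.153 × 92.50 × 0.9347 = 393.1 m
D_f = 1.33 × (393.1)^1.09 = 895.1 m

D_f ≈ 895 m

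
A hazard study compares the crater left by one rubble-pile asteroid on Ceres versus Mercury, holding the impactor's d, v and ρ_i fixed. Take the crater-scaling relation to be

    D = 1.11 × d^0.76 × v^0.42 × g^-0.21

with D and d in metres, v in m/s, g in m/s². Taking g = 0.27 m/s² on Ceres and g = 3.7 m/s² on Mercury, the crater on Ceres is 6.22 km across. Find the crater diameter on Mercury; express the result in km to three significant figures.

All impactor-dependent factors cancel in the ratio, leaving D_Mercury/D_Ceres = (g_Mercury/g_Ceres)^-0.21.
(3.7/0.27)^-0.21 = 13.70^-0.21 = 0.5771
D_Mercury = 0.5771 × 6.22 km = 3.59 km

D ≈ 3.59 km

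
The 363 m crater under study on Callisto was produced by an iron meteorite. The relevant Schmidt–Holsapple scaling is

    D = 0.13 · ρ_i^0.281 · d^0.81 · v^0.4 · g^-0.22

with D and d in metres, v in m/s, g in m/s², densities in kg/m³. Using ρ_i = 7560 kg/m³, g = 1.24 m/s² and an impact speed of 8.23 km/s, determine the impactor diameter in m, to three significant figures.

Rearranging for d: d = [D / (0.13 · 7560^0.281 · 8230^0.4 · 1.24^-0.22)]^(1/0.81).
7560^0.281 = 12.30
8230^0.4 = 36.83
1.24^-0.22 = 0.9538
Denominator = 0.13 × 12.30 × 36.83 × 0.9538 = 56.17
D / 56.17 = 363 / 56.17 = 6.463
d = 6.463^(1/0.81) = 6.463^1.2346 = 10.01 m

d ≈ 10.0 m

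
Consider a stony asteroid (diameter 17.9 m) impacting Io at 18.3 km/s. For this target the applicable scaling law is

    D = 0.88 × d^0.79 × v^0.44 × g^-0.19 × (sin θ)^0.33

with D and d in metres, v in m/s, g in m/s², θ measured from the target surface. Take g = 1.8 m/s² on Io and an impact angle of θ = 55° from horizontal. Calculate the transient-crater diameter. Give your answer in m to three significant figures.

In SI units: v = 18300 m/s.
d^0.79 = 17.9^0.79 = 9.767
v^0.44 = 18300^0.44 = 75.07
g^-0.19 = 1.8^-0.19 = 0.8943
(sin 55°)^0.33 = 0.8192^0.33 = 0.9363
D = 0.88 × 9.767 × 75.07 × 0.8943 × 0.9363 = 540.3 m

D ≈ 540 m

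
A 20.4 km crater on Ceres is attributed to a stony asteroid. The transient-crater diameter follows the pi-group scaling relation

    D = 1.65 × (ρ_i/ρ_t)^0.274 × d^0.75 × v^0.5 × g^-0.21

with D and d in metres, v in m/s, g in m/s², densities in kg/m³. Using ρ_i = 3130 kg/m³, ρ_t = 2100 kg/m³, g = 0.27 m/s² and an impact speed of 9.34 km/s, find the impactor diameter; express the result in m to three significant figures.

d ≈ 386 m

Rearranging for d: d = [D / (1.65 · (3130/2100)^0.274 · 9340^0.5 · 0.27^-0.21)]^(1/0.75).
D = 20400 m.
(3130/2100)^0.274 = 1.116
9340^0.5 = 96.64
0.27^-0.21 = 1.316
Denominator = 1.65 × 1.116 × 96.64 × 1.316 = 234.2
D / 234.2 = 20400 / 234.2 = 87.11
d = 87.11^(1/0.75) = 87.11^1.3333 = 386.1 m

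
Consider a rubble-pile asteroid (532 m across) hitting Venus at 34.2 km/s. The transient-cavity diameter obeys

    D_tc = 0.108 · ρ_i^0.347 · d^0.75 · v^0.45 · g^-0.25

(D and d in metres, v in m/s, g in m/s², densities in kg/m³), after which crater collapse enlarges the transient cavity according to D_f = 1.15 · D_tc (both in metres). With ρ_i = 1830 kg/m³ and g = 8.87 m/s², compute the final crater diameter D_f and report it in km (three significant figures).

D_f ≈ 11.9 km

v = 34200 m/s.
ρ_i^0.347 = 1830^0.347 = 13.55
d^0.75 = 532^0.75 = 110.8
v^0.45 = 34200^0.45 = 109.7
g^-0.25 = 8.87^-0.25 = 0.5795
D_tc = 0.108 × 13.55 × 110.8 × 109.7 × 0.5795 = 10310 m
D_f = 1.15 × 10310 = 11856 m
     = 11.86 km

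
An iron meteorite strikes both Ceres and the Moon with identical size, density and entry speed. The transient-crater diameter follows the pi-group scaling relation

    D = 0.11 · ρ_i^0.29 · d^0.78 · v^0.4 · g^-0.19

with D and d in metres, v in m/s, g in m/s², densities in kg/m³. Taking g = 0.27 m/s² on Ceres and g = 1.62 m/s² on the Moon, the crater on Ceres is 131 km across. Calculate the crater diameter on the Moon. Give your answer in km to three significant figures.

D ≈ 93.2 km

All impactor-dependent factors cancel in the ratio, leaving D_Moon/D_Ceres = (g_Moon/g_Ceres)^-0.19.
(1.62/0.27)^-0.19 = 6.000^-0.19 = 0.7115
D_Moon = 0.7115 × 131 km = 93.2 km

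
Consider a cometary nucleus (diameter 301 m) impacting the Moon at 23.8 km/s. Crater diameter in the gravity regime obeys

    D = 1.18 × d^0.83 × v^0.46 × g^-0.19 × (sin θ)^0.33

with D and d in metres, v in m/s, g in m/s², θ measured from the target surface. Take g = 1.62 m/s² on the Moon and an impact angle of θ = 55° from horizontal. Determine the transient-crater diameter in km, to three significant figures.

D ≈ 11.9 km

In SI units: v = 23800 m/s.
d^0.83 = 301^0.83 = 114.1
v^0.46 = 23800^0.46 = 103.1
g^-0.19 = 1.62^-0.19 = 0.9124
(sin 55°)^0.33 = 0.8192^0.33 = 0.9363
D = 1.18 × 114.1 × 103.1 × 0.9124 × 0.9363 = 11858 m
   = 11.86 km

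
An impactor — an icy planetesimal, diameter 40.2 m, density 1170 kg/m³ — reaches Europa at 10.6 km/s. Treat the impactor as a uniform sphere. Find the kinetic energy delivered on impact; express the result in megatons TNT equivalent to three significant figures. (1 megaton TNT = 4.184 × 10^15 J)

v = 10600 m/s.
Mass m = (π/6) ρ d³ = (π/6) × 1170 × (40.2)³ = 3.980 × 10^7 kg
E = ½ m v² = 0.5 × 3.980 × 10^7 × (10600)² = 2.236 × 10^15 J
   = 2.236 × 10^15 / 4.184×10^15 = 0.5344 Mt

E ≈ 0.534 Mt TNT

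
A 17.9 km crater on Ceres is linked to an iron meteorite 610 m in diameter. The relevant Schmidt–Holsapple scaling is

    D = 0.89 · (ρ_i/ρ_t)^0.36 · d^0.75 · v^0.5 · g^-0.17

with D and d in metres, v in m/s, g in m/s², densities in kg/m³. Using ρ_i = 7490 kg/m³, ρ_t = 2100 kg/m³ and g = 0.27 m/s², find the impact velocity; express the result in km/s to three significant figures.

v ≈ 6.89 km/s

Rearranging for v: v = [D / (0.89 · (7490/2100)^0.36 · 610^0.75 · 0.27^-0.17)]^(1/0.5).
D = 17900 m.
(7490/2100)^0.36 = 1.581
610^0.75 = 122.7
0.27^-0.17 = 1.249
Denominator = 0.89 × 1.581 × 122.7 × 1.249 = 215.6
D / 215.6 = 17900 / 215.6 = 83.02
v = 83.02^(1/0.5) = 83.02^2 = 6892 m/s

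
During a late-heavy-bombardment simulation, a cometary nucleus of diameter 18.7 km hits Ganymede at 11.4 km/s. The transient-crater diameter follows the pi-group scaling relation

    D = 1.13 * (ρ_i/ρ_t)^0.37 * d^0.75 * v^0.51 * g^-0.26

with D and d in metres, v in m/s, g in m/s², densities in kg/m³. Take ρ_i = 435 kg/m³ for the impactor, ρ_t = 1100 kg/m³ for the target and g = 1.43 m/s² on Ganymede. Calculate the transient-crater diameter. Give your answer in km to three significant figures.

In SI units: d = 18700 m, v = 11400 m/s.
(ρ_i/ρ_t)^0.37 = (435/1100)^0.37 = 0.7095
d^0.75 = 18700^0.75 = 1599
v^0.51 = 11400^0.51 = 117.2
g^-0.26 = 1.43^-0.26 = 0.9112
D = 1.13 × 0.7095 × 1599 × 117.2 × 0.9112 = 1.369 × 10^5 m
   = 136.9 km

D ≈ 137 km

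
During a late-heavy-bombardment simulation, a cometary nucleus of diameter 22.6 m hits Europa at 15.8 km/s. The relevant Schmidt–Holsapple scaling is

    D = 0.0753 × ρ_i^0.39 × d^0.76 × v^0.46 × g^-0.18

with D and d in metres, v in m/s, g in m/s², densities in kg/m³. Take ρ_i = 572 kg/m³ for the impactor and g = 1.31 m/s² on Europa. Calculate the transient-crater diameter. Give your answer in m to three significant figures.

In SI units: v = 15800 m/s.
ρ_i^0.39 = 572^0.39 = 11.90
d^0.76 = 22.6^0.76 = 10.69
v^0.46 = 15800^0.46 = 85.39
g^-0.18 = 1.31^-0.18 = 0.9526
D = 0.0753 × 11.90 × 10.69 × 85.39 × 0.9526 = 779.2 m

D ≈ 779 m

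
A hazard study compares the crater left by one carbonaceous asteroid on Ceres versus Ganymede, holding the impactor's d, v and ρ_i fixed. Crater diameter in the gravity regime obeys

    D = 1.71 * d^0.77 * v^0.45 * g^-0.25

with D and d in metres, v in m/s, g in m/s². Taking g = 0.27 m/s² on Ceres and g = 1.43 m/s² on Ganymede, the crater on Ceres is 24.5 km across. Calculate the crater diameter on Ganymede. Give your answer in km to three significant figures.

All impactor-dependent factors cancel in the ratio, leaving D_Ganymede/D_Ceres = (g_Ganymede/g_Ceres)^-0.25.
(1.43/0.27)^-0.25 = 5.296^-0.25 = 0.6592
D_Ganymede = 0.6592 × 24.5 km = 16.2 km

D ≈ 16.2 km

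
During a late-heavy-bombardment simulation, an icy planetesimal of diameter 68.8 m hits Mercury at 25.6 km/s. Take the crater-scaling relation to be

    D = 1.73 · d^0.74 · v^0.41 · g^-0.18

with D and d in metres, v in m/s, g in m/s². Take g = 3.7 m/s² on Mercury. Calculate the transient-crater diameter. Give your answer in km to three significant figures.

In SI units: v = 25600 m/s.
d^0.74 = 68.8^0.74 = 22.90
v^0.41 = 25600^0.41 = 64.18
g^-0.18 = 3.7^-0.18 = 0.7902
D = 1.73 × 22.90 × 64.18 × 0.7902 = 2009 m
   = 2.009 km

D ≈ 2.01 km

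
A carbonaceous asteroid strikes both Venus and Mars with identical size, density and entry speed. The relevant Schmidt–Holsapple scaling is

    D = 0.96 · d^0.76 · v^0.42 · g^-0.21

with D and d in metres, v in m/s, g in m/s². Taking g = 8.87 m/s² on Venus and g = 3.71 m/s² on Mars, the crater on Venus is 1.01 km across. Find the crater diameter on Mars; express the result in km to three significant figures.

All impactor-dependent factors cancel in the ratio, leaving D_Mars/D_Venus = (g_Mars/g_Venus)^-0.21.
(3.71/8.87)^-0.21 = 0.4183^-0.21 = 1.201
D_Mars = 1.201 × 1.01 km = 1.21 km

D ≈ 1.21 km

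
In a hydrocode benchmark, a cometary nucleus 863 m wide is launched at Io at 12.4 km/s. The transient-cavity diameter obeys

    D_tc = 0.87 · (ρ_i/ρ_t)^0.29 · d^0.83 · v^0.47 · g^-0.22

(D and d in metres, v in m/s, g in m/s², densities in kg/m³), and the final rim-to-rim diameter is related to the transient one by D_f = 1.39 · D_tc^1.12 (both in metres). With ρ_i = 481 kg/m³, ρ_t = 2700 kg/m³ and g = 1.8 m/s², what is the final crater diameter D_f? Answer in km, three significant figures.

v = 12400 m/s.
(ρ_i/ρ_t)^0.29 = (481/2700)^0.29 = 0.6064
d^0.83 = 863^0.83 = 273.5
v^0.47 = 12400^0.47 = 83.93
g^-0.22 = 1.8^-0.22 = 0.8787
D_tc = 0.87 × 0.6064 × 273.5 × 83.93 × 0.8787 = 10640 m
D_f = 1.39 × (10640)^1.12 = 44998 m
     = 45.00 km

D_f ≈ 45.0 km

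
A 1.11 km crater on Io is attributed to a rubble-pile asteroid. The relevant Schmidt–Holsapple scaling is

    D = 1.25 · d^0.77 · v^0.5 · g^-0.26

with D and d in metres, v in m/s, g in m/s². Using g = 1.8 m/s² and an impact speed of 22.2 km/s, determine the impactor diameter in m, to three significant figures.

Rearranging for d: d = [D / (1.25 · 22200^0.5 · 1.8^-0.26)]^(1/0.77).
D = 1110 m.
22200^0.5 = 149.0
1.8^-0.26 = 0.8583
Denominator = 1.25 × 149.0 × 0.8583 = 159.9
D / 159.9 = 1110 / 159.9 = 6.942
d = 6.942^(1/0.77) = 6.942^1.2987 = 12.38 m

d ≈ 12.4 m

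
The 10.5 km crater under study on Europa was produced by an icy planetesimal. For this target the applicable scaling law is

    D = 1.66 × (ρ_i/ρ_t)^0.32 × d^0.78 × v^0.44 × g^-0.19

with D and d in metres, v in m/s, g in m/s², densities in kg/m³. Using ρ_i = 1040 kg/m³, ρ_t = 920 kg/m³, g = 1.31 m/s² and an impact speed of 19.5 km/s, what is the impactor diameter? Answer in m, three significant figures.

Rearranging for d: d = [D / (1.66 · (1040/920)^0.32 · 19500^0.44 · 1.31^-0.19)]^(1/0.78).
D = 10500 m.
(1040/920)^0.32 = 1.040
19500^0.44 = 77.20
1.31^-0.19 = 0.9500
Denominator = 1.66 × 1.040 × 77.20 × 0.9500 = 126.6
D / 126.6 = 10500 / 126.6 = 82.94
d = 82.94^(1/0.78) = 82.94^1.2821 = 288.4 m

d ≈ 288 m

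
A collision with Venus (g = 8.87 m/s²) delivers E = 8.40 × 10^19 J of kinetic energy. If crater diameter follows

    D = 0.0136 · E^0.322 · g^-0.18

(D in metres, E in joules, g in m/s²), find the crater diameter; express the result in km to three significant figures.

E^0.322 = (8.40 × 10^19)^0.322 = 2.604 × 10^6
g^-0.18 = 8.87^-0.18 = 0.6751
D = 0.0136 × 2.604 × 10^6 × 0.6751 = 23908 m
   = 23.91 km

D ≈ 23.9 km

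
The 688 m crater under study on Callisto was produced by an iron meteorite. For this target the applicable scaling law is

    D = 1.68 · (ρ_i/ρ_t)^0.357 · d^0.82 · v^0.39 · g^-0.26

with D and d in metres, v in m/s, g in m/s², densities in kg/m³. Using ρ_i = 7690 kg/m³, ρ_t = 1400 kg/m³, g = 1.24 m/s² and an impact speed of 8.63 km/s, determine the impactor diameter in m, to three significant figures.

Rearranging for d: d = [D / (1.68 · (7690/1400)^0.357 · 8630^0.39 · 1.24^-0.26)]^(1/0.82).
(7690/1400)^0.357 = 1.837
8630^0.39 = 34.28
1.24^-0.26 = 0.9456
Denominator = 1.68 × 1.837 × 34.28 × 0.9456 = 100.0
D / 100.0 = 688 / 100.0 = 6.880
d = 6.880^(1/0.82) = 6.880^1.2195 = 10.51 m

d ≈ 10.5 m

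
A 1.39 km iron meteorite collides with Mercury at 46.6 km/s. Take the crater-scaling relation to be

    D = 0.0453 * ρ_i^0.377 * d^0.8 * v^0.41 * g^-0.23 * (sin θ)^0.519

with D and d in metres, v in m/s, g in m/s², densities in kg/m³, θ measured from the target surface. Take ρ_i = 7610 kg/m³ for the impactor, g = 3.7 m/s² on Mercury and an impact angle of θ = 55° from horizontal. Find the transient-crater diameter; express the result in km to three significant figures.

D ≈ 23.6 km

In SI units: d = 1390 m, v = 46600 m/s.
ρ_i^0.377 = 7610^0.377 = 29.06
d^0.8 = 1390^0.8 = 326.9
v^0.41 = 46600^0.41 = 82.04
g^-0.23 = 3.7^-0.23 = 0.7401
(sin 55°)^0.519 = 0.8192^0.519 = 0.9017
D = 0.0453 × 29.06 × 326.9 × 82.04 × 0.7401 × 0.9017 = 23561 m
   = 23.56 km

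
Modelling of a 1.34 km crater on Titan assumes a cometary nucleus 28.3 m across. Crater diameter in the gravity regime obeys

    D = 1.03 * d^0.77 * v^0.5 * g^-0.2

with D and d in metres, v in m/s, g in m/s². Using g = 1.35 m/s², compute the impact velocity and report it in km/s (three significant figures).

Rearranging for v: v = [D / (1.03 · 28.3^0.77 · 1.35^-0.2)]^(1/0.5).
D = 1340 m.
28.3^0.77 = 13.12
1.35^-0.2 = 0.9417
Denominator = 1.03 × 13.12 × 0.9417 = 12.73
D / 12.73 = 1340 / 12.73 = 105.3
v = 105.3^(1/0.5) = 105.3^2 = 11088 m/s

v ≈ 11.1 km/s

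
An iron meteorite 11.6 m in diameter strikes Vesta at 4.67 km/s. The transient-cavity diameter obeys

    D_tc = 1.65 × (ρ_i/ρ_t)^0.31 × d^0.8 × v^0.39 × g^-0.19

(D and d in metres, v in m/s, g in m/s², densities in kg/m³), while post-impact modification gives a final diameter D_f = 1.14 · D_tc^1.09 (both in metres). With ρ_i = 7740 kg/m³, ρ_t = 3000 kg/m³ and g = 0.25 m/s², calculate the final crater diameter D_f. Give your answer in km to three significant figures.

v = 4670 m/s.
(ρ_i/ρ_t)^0.31 = (7740/3000)^0.31 = 1.342
d^0.8 = 11.6^0.8 = 7.105
v^0.39 = 4670^0.39 = 26.98
g^-0.19 = 0.25^-0.19 = 1.301
D_tc = 1.65 × 1.342 × 7.105 × 26.98 × 1.301 = 552.2 m
D_f = 1.14 × (552.2)^1.09 = 1111 m
     = 1.111 km

D_f ≈ 1.11 km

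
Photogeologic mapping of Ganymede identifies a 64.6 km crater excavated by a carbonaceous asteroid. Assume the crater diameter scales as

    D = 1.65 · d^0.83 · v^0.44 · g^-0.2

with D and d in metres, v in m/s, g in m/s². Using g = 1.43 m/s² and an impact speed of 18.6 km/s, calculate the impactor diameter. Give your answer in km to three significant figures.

Rearranging for d: d = [D / (1.65 · 18600^0.44 · 1.43^-0.2)]^(1/0.83).
D = 64600 m.
18600^0.44 = 75.61
1.43^-0.2 = 0.9310
Denominator = 1.65 × 75.61 × 0.9310 = 116.1
D / 116.1 = 64600 / 116.1 = 556.4
d = 556.4^(1/0.83) = 556.4^1.2048 = 2031 m

d ≈ 2.03 km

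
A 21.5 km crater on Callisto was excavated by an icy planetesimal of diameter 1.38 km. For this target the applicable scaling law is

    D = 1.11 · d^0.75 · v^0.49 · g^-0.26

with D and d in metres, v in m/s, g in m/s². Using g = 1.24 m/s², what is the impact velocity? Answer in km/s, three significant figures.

Rearranging for v: v = [D / (1.11 · 1380^0.75 · 1.24^-0.26)]^(1/0.49).
D = 21500 m.
1380^0.75 = 226.4
1.24^-0.26 = 0.9456
Denominator = 1.11 × 226.4 × 0.9456 = 237.6
D / 237.6 = 21500 / 237.6 = 90.49
v = 90.49^(1/0.49) = 90.49^2.0408 = 9841 m/s

v ≈ 9.84 km/s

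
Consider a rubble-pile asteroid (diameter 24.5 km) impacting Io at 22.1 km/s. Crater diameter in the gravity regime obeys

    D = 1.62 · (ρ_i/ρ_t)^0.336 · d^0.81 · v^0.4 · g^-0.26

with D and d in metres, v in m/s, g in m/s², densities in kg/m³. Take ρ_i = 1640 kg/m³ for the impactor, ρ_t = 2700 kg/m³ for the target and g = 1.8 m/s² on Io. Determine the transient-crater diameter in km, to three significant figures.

D ≈ 231 km

In SI units: d = 24500 m, v = 22100 m/s.
(ρ_i/ρ_t)^0.336 = (1640/2700)^0.336 = 0.8458
d^0.81 = 24500^0.81 = 3591
v^0.4 = 22100^0.4 = 54.67
g^-0.26 = 1.8^-0.26 = 0.8583
D = 1.62 × 0.8458 × 3591 × 54.67 × 0.8583 = 2.309 × 10^5 m
   = 230.9 km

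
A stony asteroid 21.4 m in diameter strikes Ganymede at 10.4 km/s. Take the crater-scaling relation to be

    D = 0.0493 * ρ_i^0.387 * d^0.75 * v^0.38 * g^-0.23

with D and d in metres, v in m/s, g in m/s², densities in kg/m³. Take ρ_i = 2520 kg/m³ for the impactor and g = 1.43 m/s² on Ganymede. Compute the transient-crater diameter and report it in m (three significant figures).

In SI units: v = 10400 m/s.
ρ_i^0.387 = 2520^0.387 = 20.72
d^0.75 = 21.4^0.75 = 9.950
v^0.38 = 10400^0.38 = 33.61
g^-0.23 = 1.43^-0.23 = 0.9210
D = 0.0493 × 20.72 × 9.950 × 33.61 × 0.9210 = 314.6 m

D ≈ 315 m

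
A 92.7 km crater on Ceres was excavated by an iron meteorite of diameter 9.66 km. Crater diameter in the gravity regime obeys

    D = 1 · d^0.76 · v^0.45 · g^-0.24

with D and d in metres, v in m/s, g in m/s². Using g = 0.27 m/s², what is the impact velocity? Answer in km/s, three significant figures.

v ≈ 10.1 km/s

Rearranging for v: v = [D / (1 · 9660^0.76 · 0.27^-0.24)]^(1/0.45).
D = 92700 m.
9660^0.76 = 1068
0.27^-0.24 = 1.369
Denominator = 1 × 1068 × 1.369 = 1462
D / 1462 = 92700 / 1462 = 63.41
v = 63.41^(1/0.45) = 63.41^2.2222 = 10110 m/s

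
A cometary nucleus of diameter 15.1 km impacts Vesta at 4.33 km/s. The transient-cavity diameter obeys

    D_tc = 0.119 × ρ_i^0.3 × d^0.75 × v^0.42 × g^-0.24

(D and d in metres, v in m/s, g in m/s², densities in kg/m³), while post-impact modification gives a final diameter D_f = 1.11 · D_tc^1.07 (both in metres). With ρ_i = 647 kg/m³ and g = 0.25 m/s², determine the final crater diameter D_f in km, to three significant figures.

In SI: d = 15100 m, v = 4330 m/s.
ρ_i^0.3 = 647^0.3 = 6.971
d^0.75 = 15100^0.75 = 1362
v^0.42 = 4330^0.42 = 33.68
g^-0.24 = 0.25^-0.24 = 1.395
D_tc = 0.119 × 6.971 × 1362 × 33.68 × 1.395 = 53080 m
D_f = 1.11 × (53080)^1.07 = 1.262 × 10^5 m
     = 126.2 km

D_f ≈ 126 km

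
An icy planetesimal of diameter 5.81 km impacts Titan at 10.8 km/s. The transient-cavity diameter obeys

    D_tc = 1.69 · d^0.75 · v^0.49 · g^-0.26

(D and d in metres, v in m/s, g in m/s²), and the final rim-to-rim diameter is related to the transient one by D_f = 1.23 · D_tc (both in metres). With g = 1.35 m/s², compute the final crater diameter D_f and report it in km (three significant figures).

D_f ≈ 121 km

In SI: d = 5810 m, v = 10800 m/s.
d^0.75 = 5810^0.75 = 665.5
v^0.49 = 10800^0.49 = 94.71
g^-0.26 = 1.35^-0.26 = 0.9249
D_tc = 1.69 × 665.5 × 94.71 × 0.9249 = 98520 m
D_f = 1.23 × 98520 = 1.212 × 10^5 m
     = 121.2 km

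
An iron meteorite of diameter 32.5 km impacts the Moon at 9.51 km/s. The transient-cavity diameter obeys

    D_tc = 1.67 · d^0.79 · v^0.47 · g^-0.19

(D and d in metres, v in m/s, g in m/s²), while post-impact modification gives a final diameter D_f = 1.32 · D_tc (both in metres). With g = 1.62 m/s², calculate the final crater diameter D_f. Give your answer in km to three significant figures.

D_f ≈ 547 km

In SI: d = 32500 m, v = 9510 m/s.
d^0.79 = 32500^0.79 = 3668
v^0.47 = 9510^0.47 = 74.09
g^-0.19 = 1.62^-0.19 = 0.9124
D_tc = 1.67 × 3668 × 74.09 × 0.9124 = 4.141 × 10^5 m
D_f = 1.32 × 4.141 × 10^5 = 5.466 × 10^5 m
     = 546.6 km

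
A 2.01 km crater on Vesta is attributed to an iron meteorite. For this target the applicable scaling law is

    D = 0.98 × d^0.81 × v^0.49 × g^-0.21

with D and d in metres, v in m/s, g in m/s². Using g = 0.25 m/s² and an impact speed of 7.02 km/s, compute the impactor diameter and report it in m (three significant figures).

d ≈ 40.4 m

Rearranging for d: d = [D / (0.98 · 7020^0.49 · 0.25^-0.21)]^(1/0.81).
D = 2010 m.
7020^0.49 = 76.68
0.25^-0.21 = 1.338
Denominator = 0.98 × 76.68 × 1.338 = 100.5
D / 100.5 = 2010 / 100.5 = 20.00
d = 20.00^(1/0.81) = 20.00^1.2346 = 40.39 m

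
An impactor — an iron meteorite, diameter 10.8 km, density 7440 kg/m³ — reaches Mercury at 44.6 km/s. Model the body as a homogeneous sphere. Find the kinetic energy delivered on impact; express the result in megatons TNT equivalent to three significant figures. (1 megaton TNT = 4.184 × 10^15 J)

d = 10800 m; v = 44600 m/s.
Mass m = (π/6) ρ d³ = (π/6) × 7440 × (10800)³ = 4.907 × 10^15 kg
E = ½ m v² = 0.5 × 4.907 × 10^15 × (44600)² = 4.880 × 10^24 J
   = 4.880 × 10^24 / 4.184×10^15 = 1.166 × 10^9 Mt

E ≈ 1.17 × 10^9 Mt TNT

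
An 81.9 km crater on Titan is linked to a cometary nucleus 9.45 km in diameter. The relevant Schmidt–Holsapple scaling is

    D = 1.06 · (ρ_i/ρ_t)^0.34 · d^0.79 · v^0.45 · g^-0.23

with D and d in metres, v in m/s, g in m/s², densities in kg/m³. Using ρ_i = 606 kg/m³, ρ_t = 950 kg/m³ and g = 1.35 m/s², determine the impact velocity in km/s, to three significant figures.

Rearranging for v: v = [D / (1.06 · (606/950)^0.34 · 9450^0.79 · 1.35^-0.23)]^(1/0.45).
D = 81900 m.
(606/950)^0.34 = 0.8583
9450^0.79 = 1382
1.35^-0.23 = 0.9333
Denominator = 1.06 × 0.8583 × 1382 × 0.9333 = 1173
D / 1173 = 81900 / 1173 = 69.82
v = 69.82^(1/0.45) = 69.82^2.2222 = 12523 m/s

v ≈ 12.5 km/s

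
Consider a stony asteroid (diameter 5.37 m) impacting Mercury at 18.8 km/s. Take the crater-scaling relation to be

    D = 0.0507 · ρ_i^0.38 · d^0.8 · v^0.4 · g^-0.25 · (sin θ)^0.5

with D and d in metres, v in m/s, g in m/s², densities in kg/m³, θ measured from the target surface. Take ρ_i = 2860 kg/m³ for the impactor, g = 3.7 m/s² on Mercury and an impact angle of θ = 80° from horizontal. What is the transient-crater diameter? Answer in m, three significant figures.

In SI units: v = 18800 m/s.
ρ_i^0.38 = 2860^0.38 = 20.58
d^0.8 = 5.37^0.8 = 3.837
v^0.4 = 18800^0.4 = 51.25
g^-0.25 = 3.7^-0.25 = 0.7210
(sin 80°)^0.5 = 0.9848^0.5 = 0.9924
D = 0.0507 × 20.58 × 3.837 × 51.25 × 0.7210 × 0.9924 = 146.8 m

D ≈ 147 m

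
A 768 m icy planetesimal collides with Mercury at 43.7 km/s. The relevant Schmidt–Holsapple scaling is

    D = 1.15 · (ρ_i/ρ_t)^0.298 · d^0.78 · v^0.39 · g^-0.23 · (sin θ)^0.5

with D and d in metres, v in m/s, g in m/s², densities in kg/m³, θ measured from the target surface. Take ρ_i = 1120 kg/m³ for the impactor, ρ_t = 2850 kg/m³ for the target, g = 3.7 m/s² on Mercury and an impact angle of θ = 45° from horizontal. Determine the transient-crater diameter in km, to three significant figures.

D ≈ 6.23 km

In SI units: v = 43700 m/s.
(ρ_i/ρ_t)^0.298 = (1120/2850)^0.298 = 0.7570
d^0.78 = 768^0.78 = 178.1
v^0.39 = 43700^0.39 = 64.53
g^-0.23 = 3.7^-0.23 = 0.7401
(sin 45°)^0.5 = 0.7071^0.5 = 0.8409
D = 1.15 × 0.7570 × 178.1 × 64.53 × 0.7401 × 0.8409 = 6227 m
   = 6.227 km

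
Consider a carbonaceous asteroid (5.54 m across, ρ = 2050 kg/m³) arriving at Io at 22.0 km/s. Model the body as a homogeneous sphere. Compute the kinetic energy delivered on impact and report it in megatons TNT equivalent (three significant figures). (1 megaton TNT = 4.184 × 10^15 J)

v = 22000 m/s.
Mass m = (π/6) ρ d³ = (π/6) × 2050 × (5.54)³ = 1.825 × 10^5 kg
E = ½ m v² = 0.5 × 1.825 × 10^5 × (22000)² = 4.417 × 10^13 J
   = 4.417 × 10^13 / 4.184×10^15 = 0.01055 Mt

E ≈ 0.0106 Mt TNT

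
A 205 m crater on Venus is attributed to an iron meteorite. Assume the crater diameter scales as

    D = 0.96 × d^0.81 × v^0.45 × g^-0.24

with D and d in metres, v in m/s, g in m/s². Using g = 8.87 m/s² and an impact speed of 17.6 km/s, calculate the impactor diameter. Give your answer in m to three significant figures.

Rearranging for d: d = [D / (0.96 · 17600^0.45 · 8.87^-0.24)]^(1/0.81).
17600^0.45 = 81.37
8.87^-0.24 = 0.5922
Denominator = 0.96 × 81.37 × 0.5922 = 46.26
D / 46.26 = 205 / 46.26 = 4.431
d = 4.431^(1/0.81) = 4.431^1.2346 = 6.283 m

d ≈ 6.28 m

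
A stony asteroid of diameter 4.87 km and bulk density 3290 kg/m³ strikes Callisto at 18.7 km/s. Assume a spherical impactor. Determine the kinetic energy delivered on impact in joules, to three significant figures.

d = 4870 m; v = 18700 m/s.
Mass m = (π/6) ρ d³ = (π/6) × 3290 × (4870)³ = 1.990 × 10^14 kg
E = ½ m v² = 0.5 × 1.990 × 10^14 × (18700)² = 3.479 × 10^22 J

E ≈ 3.48 × 10^22 J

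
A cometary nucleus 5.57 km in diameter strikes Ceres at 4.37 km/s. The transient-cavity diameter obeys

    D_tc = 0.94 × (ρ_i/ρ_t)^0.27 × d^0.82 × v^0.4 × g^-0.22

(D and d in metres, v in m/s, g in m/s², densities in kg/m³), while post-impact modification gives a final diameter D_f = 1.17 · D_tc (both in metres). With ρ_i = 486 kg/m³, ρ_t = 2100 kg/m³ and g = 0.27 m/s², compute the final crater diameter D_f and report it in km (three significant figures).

In SI: d = 5570 m, v = 4370 m/s.
(ρ_i/ρ_t)^0.27 = (486/2100)^0.27 = 0.6736
d^0.82 = 5570^0.82 = 1179
v^0.4 = 4370^0.4 = 28.59
g^-0.22 = 0.27^-0.22 = 1.334
D_tc = 0.94 × 0.6736 × 1179 × 28.59 × 1.334 = 28470 m
D_f = 1.17 × 28470 = 33310 m
     = 33.31 km

D_f ≈ 33.3 km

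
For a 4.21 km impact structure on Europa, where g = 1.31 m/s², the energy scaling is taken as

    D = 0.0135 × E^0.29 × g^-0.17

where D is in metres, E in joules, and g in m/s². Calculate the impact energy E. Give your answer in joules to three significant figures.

Rearranging: E = [D / (0.0135 · g^-0.17)]^(1/0.29).
D = 4210 m.
g^-0.17 = 1.31^-0.17 = 0.9551
D / (0.0135 × 0.9551) = 4210 / (0.01289) = 3.266 × 10^5
E = (3.266 × 10^5)^3.4483 = 1.033 × 10^19 J

E ≈ 1.03 × 10^19 J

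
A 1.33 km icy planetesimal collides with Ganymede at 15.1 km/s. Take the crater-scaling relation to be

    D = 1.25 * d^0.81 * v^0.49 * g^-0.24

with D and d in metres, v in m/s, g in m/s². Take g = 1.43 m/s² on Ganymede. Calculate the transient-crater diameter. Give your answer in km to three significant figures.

In SI units: d = 1330 m, v = 15100 m/s.
d^0.81 = 1330^0.81 = 339.1
v^0.49 = 15100^0.49 = 111.6
g^-0.24 = 1.43^-0.24 = 0.9177
D = 1.25 × 339.1 × 111.6 × 0.9177 = 43411 m
   = 43.41 km

D ≈ 43.4 km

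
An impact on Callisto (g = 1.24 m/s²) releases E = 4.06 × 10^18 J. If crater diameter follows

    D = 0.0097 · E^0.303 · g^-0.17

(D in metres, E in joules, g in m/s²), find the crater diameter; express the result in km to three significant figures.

D ≈ 4.07 km

E^0.303 = (4.06 × 10^18)^0.303 = 4.349 × 10^5
g^-0.17 = 1.24^-0.17 = 0.9641
D = 0.0097 × 4.349 × 10^5 × 0.9641 = 4067 m
   = 4.067 km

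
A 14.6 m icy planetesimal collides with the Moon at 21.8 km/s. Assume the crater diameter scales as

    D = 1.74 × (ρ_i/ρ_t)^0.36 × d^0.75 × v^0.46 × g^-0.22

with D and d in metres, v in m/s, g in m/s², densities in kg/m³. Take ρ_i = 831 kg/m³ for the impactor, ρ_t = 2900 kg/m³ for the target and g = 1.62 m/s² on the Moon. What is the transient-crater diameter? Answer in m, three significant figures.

In SI units: v = 21800 m/s.
(ρ_i/ρ_t)^0.36 = (831/2900)^0.36 = 0.6377
d^0.75 = 14.6^0.75 = 7.469
v^0.46 = 21800^0.46 = 99.01
g^-0.22 = 1.62^-0.22 = 0.8993
D = 1.74 × 0.6377 × 7.469 × 99.01 × 0.8993 = 737.9 m

D ≈ 738 m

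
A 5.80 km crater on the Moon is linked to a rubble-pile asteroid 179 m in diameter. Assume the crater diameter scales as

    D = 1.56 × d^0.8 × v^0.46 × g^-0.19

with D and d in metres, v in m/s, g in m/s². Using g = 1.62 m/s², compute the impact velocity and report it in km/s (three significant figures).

Rearranging for v: v = [D / (1.56 · 179^0.8 · 1.62^-0.19)]^(1/0.46).
D = 5800 m.
179^0.8 = 63.43
1.62^-0.19 = 0.9124
Denominator = 1.56 × 63.43 × 0.9124 = 90.28
D / 90.28 = 5800 / 90.28 = 64.24
v = 64.24^(1/0.46) = 64.24^2.1739 = 8511 m/s

v ≈ 8.51 km/s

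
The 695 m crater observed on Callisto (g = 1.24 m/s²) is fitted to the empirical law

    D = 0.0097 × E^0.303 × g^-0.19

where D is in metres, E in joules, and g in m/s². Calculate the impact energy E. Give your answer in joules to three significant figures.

Rearranging: E = [D / (0.0097 · g^-0.19)]^(1/0.303).
g^-0.19 = 1.24^-0.19 = 0.9600
D / (0.0097 × 0.9600) = 695 / (9.312 × 10^-3) = 7.463 × 10^4
E = (7.463 × 10^4)^3.3003 = 1.208 × 10^16 J

E ≈ 1.21 × 10^16 J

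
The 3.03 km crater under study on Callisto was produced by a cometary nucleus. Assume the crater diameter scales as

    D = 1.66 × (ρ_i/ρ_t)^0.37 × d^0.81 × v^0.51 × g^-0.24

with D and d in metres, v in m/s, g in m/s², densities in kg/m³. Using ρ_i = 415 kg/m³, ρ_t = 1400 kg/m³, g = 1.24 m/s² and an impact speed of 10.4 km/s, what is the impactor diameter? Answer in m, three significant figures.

d ≈ 58.3 m

Rearranging for d: d = [D / (1.66 · (415/1400)^0.37 · 10400^0.51 · 1.24^-0.24)]^(1/0.81).
D = 3030 m.
(415/1400)^0.37 = 0.6377
10400^0.51 = 111.9
1.24^-0.24 = 0.9497
Denominator = 1.66 × 0.6377 × 111.9 × 0.9497 = 112.5
D / 112.5 = 3030 / 112.5 = 26.93
d = 26.93^(1/0.81) = 26.93^1.2346 = 58.31 m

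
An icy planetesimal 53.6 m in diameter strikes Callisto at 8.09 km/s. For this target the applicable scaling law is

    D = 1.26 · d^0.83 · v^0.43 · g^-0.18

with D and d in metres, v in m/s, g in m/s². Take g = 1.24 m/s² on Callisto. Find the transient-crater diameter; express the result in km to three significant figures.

In SI units: v = 8090 m/s.
d^0.83 = 53.6^0.83 = 27.24
v^0.43 = 8090^0.43 = 47.91
g^-0.18 = 1.24^-0.18 = 0.9620
D = 1.26 × 27.24 × 47.91 × 0.9620 = 1582 m
   = 1.582 km

D ≈ 1.58 km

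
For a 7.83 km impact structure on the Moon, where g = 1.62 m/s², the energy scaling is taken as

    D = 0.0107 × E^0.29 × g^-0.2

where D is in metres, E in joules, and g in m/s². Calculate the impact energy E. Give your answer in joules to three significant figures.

Rearranging: E = [D / (0.0107 · g^-0.2)]^(1/0.29).
D = 7830 m.
g^-0.2 = 1.62^-0.2 = 0.9080
D / (0.0107 × 0.9080) = 7830 / (9.716 × 10^-3) = 8.059 × 10^5
E = (8.059 × 10^5)^3.4483 = 2.326 × 10^20 J

E ≈ 2.33 × 10^20 J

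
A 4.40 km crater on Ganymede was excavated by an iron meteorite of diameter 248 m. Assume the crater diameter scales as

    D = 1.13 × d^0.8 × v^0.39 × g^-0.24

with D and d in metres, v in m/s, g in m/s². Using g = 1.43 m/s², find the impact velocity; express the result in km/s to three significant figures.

v ≈ 24.5 km/s

Rearranging for v: v = [D / (1.13 · 248^0.8 · 1.43^-0.24)]^(1/0.39).
D = 4400 m.
248^0.8 = 82.33
1.43^-0.24 = 0.9177
Denominator = 1.13 × 82.33 × 0.9177 = 85.38
D / 85.38 = 4400 / 85.38 = 51.53
v = 51.53^(1/0.39) = 51.53^2.5641 = 24541 m/s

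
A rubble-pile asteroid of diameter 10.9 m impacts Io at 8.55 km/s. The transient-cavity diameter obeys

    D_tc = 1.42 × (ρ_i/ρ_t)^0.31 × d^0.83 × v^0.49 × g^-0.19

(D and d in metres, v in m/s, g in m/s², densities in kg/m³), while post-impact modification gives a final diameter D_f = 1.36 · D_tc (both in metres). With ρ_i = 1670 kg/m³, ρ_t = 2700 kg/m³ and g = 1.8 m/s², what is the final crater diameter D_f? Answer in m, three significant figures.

v = 8550 m/s.
(ρ_i/ρ_t)^0.31 = (1670/2700)^0.31 = 0.8616
d^0.83 = 10.9^0.83 = 7.262
v^0.49 = 8550^0.49 = 84.46
g^-0.19 = 1.8^-0.19 = 0.8943
D_tc = 1.42 × 0.8616 × 7.262 × 84.46 × 0.8943 = 671.1 m
D_f = 1.36 × 671.1 = 912.7 m

D_f ≈ 913 m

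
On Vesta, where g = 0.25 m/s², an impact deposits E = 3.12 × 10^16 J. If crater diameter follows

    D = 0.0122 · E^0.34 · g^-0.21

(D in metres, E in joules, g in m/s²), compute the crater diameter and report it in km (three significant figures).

D ≈ 6.62 km

E^0.34 = (3.12 × 10^16)^0.34 = 4.055 × 10^5
g^-0.21 = 0.25^-0.21 = 1.338
D = 0.0122 × 4.055 × 10^5 × 1.338 = 6619 m
   = 6.619 km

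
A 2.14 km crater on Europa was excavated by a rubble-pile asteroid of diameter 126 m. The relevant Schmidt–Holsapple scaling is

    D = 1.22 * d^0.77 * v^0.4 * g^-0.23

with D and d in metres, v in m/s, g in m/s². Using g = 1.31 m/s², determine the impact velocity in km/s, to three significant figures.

Rearranging for v: v = [D / (1.22 · 126^0.77 · 1.31^-0.23)]^(1/0.4).
D = 2140 m.
126^0.77 = 41.43
1.31^-0.23 = 0.9398
Denominator = 1.22 × 41.43 × 0.9398 = 47.50
D / 47.50 = 2140 / 47.50 = 45.05
v = 45.05^(1/0.4) = 45.05^2.5 = 13622 m/s

v ≈ 13.6 km/s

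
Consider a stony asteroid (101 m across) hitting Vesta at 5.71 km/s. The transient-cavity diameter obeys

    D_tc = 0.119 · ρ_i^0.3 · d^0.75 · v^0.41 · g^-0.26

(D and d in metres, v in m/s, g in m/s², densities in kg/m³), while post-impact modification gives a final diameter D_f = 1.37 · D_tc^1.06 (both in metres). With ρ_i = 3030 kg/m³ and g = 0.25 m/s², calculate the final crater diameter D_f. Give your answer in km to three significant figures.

v = 5710 m/s.
ρ_i^0.3 = 3030^0.3 = 11.08
d^0.75 = 101^0.75 = 31.86
v^0.41 = 5710^0.41 = 34.69
g^-0.26 = 0.25^-0.26 = 1.434
D_tc = 0.119 × 11.08 × 31.86 × 34.69 × 1.434 = 2090 m
D_f = 1.37 × (2090)^1.06 = 4530 m
     = 4.530 km

D_f ≈ 4.53 km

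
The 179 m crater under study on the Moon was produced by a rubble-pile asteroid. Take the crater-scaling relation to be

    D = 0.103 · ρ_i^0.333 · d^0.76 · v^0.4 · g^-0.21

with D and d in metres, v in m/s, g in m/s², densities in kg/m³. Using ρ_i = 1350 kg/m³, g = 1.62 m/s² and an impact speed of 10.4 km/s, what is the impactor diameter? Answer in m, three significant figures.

Rearranging for d: d = [D / (0.103 · 1350^0.333 · 10400^0.4 · 1.62^-0.21)]^(1/0.76).
1350^0.333 = 11.03
10400^0.4 = 40.44
1.62^-0.21 = 0.9037
Denominator = 0.103 × 11.03 × 40.44 × 0.9037 = 41.52
D / 41.52 = 179 / 41.52 = 4.311
d = 4.311^(1/0.76) = 4.311^1.3158 = 6.839 m

d ≈ 6.84 m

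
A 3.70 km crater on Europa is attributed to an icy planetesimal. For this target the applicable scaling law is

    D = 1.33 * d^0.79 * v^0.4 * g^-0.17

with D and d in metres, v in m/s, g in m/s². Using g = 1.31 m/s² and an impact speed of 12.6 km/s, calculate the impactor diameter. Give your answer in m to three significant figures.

d ≈ 204 m

Rearranging for d: d = [D / (1.33 · 12600^0.4 · 1.31^-0.17)]^(1/0.79).
D = 3700 m.
12600^0.4 = 43.67
1.31^-0.17 = 0.9551
Denominator = 1.33 × 43.67 × 0.9551 = 55.47
D / 55.47 = 3700 / 55.47 = 66.70
d = 66.70^(1/0.79) = 66.70^1.2658 = 203.7 m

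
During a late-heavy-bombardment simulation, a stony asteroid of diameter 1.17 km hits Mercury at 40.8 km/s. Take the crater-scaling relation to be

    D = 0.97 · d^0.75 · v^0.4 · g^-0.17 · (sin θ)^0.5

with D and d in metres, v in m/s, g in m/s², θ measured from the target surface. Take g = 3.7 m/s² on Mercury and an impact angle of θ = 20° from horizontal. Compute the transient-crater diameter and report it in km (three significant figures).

D ≈ 6.35 km

In SI units: d = 1170 m, v = 40800 m/s.
d^0.75 = 1170^0.75 = 200.1
v^0.4 = 40800^0.4 = 69.87
g^-0.17 = 3.7^-0.17 = 0.8006
(sin 20°)^0.5 = 0.3420^0.5 = 0.5848
D = 0.97 × 200.1 × 69.87 × 0.8006 × 0.5848 = 6349 m
   = 6.349 km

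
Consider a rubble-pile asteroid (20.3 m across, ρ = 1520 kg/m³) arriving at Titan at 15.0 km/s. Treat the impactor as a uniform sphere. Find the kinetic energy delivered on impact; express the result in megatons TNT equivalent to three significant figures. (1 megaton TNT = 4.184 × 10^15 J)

E ≈ 0.179 Mt TNT

v = 15000 m/s.
Mass m = (π/6) ρ d³ = (π/6) × 1520 × (20.3)³ = 6.658 × 10^6 kg
E = ½ m v² = 0.5 × 6.658 × 10^6 × (15000)² = 7.490 × 10^14 J
   = 7.490 × 10^14 / 4.184×10^15 = 0.1790 Mt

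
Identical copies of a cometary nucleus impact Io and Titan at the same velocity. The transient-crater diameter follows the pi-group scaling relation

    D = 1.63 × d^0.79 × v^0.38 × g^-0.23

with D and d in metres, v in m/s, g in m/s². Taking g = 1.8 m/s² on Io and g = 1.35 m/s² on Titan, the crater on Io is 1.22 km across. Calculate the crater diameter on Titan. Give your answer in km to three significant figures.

D ≈ 1.30 km

All impactor-dependent factors cancel in the ratio, leaving D_Titan/D_Io = (g_Titan/g_Io)^-0.23.
(1.35/1.8)^-0.23 = 0.7500^-0.23 = 1.068
D_Titan = 1.068 × 1.22 km = 1.30 km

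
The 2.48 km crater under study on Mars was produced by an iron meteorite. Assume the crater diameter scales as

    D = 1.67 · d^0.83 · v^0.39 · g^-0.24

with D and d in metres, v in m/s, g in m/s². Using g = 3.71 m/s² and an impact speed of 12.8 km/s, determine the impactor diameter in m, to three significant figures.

d ≈ 114 m

Rearranging for d: d = [D / (1.67 · 12800^0.39 · 3.71^-0.24)]^(1/0.83).
D = 2480 m.
12800^0.39 = 39.98
3.71^-0.24 = 0.7300
Denominator = 1.67 × 39.98 × 0.7300 = 48.74
D / 48.74 = 2480 / 48.74 = 50.88
d = 50.88^(1/0.83) = 50.88^1.2048 = 113.8 m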